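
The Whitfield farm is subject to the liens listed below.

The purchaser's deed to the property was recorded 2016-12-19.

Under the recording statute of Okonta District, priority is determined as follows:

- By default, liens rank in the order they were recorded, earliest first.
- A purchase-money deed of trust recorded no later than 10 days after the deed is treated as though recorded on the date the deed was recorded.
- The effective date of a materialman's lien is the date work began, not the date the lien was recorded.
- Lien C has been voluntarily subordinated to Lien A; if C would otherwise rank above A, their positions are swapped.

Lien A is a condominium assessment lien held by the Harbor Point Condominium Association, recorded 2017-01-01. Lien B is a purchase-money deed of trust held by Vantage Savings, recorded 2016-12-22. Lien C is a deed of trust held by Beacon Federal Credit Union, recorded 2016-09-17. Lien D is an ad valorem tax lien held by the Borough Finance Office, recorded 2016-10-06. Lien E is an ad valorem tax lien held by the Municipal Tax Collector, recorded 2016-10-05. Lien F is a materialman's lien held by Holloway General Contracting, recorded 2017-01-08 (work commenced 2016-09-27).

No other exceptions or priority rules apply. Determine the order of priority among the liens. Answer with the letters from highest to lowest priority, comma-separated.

Effective dates: B relates back to the deed date 2016-12-19; F relates back to 2016-09-27 (work commenced).
By effective date: C (2016-09-17), F (2016-09-27), E (2016-10-05), D (2016-10-06), B (2016-12-19), A (2017-01-01).
C is senior to A before the subordination, so the two trade places.

A, F, E, D, B, C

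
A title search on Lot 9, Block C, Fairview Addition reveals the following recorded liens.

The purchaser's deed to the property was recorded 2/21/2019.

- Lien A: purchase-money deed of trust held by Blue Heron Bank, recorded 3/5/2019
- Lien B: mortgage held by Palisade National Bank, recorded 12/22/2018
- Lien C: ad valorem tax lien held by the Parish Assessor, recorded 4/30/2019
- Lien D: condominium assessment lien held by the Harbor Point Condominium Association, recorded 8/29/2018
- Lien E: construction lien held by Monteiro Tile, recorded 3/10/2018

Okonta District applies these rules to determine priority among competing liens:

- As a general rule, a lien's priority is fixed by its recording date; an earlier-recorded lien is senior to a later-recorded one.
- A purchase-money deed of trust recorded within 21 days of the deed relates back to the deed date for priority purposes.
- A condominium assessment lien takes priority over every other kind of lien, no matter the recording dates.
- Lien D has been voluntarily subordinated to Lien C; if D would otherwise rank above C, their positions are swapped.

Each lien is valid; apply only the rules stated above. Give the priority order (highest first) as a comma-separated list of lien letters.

Effective dates: A relates back to the deed date 2/21/2019.
D is a condominium assessment lien, so it outranks all other liens regardless of date.
The other liens, earliest effective date first: E (3/10/2018), B (12/22/2018), A (2/21/2019), C (4/30/2019).
The subordination applies — D was senior to C — so D and C swap.

C, E, B, A, D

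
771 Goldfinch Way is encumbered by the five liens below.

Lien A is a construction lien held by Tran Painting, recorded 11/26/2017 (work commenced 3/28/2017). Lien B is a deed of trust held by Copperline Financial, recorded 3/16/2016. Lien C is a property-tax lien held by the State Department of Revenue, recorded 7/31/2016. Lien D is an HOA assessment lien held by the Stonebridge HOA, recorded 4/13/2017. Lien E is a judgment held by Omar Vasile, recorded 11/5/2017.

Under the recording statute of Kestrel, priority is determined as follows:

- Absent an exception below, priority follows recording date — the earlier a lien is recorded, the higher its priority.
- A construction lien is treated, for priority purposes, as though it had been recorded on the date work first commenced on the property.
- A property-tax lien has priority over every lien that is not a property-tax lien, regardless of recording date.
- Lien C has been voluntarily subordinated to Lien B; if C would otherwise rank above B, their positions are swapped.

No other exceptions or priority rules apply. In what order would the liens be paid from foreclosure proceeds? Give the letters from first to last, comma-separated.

First, effective dates: A's effective date is 3/28/2017, when work began.
C is a property-tax lien and takes priority over every other lien.
The other liens, earliest effective date first: B (3/16/2016), A (3/28/2017), D (4/13/2017), E (11/5/2017).
Because C would otherwise rank above B, the subordination swaps them.

B, C, A, D, E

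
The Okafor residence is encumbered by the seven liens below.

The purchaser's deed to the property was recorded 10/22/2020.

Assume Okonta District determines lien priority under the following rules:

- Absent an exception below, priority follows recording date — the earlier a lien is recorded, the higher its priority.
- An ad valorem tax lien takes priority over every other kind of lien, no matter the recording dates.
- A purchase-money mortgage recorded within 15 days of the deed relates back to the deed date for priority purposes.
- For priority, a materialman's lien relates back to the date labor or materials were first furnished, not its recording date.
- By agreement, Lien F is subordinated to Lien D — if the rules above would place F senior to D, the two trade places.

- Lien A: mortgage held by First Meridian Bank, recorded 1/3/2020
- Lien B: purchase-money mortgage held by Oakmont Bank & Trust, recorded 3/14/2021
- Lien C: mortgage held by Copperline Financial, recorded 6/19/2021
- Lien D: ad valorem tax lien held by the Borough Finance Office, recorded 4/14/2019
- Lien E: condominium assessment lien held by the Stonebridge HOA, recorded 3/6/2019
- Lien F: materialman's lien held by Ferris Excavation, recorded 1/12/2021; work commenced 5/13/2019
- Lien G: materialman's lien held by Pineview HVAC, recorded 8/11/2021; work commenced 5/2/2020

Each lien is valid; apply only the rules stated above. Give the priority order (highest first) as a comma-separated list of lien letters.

D, E, F, A, G, B, C

Effective dates after the stated exceptions: B was recorded 143 days after the deed — beyond 15 days — so no relation-back applies; F is treated as recorded 5/13/2019, the work-commencement date; G relates back to 5/2/2020 (work commenced).
D, as an ad valorem tax lien, has superpriority and ranks first.
Among the remaining liens, by effective date: E (3/6/2019), F (5/13/2019), A (1/3/2020), G (5/2/2020), B (3/14/2021), C (6/19/2021).
F is already junior to D, so the subordination agreement changes nothing.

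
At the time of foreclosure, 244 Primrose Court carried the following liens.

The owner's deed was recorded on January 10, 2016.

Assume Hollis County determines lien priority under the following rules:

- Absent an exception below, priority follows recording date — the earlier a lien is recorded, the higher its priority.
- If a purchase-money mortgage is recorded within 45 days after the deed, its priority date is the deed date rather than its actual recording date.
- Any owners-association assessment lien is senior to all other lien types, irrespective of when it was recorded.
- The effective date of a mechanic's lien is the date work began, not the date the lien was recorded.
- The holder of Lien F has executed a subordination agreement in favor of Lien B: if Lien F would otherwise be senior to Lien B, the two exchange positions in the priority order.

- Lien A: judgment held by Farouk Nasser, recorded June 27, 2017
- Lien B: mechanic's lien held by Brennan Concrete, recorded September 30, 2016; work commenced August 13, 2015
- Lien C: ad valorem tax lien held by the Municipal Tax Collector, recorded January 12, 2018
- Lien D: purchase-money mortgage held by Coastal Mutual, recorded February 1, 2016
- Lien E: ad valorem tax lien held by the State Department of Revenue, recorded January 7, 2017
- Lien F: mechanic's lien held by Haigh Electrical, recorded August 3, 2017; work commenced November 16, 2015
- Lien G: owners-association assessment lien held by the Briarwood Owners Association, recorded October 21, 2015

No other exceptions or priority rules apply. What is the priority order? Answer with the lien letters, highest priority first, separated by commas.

Effective dates: B is treated as recorded August 13, 2015, the work-commencement date; D's effective date is the deed date, January 10, 2016; F's effective date is November 16, 2015, when work began.
G, as an owners-association assessment lien, has superpriority and ranks first.
Ordering the rest by effective date: B (August 13, 2015), F (November 16, 2015), D (January 10, 2016), E (January 7, 2017), A (June 27, 2017), C (January 12, 2018).
F is already junior to B, so the subordination agreement changes nothing.

G, B, F, D, E, A, C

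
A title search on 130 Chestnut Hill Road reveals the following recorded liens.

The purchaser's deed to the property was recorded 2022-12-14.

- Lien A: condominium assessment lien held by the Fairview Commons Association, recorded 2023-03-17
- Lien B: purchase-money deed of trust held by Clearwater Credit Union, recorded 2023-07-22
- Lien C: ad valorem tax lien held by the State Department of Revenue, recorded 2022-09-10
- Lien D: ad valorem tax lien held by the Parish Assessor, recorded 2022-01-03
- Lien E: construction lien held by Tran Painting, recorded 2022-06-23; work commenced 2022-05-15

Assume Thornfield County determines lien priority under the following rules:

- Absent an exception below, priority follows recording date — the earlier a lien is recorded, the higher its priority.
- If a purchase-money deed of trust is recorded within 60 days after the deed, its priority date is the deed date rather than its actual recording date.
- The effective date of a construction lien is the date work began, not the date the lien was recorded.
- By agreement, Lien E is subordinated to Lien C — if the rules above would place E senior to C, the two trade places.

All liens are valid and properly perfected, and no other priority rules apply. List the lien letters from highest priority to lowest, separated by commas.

First, effective dates: B missed the 60-day window (220 days after the deed), so its recording date stands; E's effective date is 2022-05-15, when work began.
Ordering by effective date: D (2022-01-03), E (2022-05-15), C (2022-09-10), A (2023-03-17), B (2023-07-22).
The subordination applies — E was senior to C — so E and C swap.

D, C, E, A, B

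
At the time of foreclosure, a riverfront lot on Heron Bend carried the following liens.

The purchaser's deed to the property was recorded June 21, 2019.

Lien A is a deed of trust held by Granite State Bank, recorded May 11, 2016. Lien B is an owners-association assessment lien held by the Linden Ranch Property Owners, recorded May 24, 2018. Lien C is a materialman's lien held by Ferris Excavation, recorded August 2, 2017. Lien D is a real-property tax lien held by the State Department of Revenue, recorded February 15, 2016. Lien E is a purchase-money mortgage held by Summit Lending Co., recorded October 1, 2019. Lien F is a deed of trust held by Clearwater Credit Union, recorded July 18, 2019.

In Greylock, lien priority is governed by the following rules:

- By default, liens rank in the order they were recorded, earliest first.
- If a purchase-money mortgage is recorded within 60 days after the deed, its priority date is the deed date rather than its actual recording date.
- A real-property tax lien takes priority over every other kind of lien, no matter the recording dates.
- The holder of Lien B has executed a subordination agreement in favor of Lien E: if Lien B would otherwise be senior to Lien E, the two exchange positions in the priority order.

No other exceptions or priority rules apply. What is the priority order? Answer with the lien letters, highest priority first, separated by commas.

D, A, C, E, F, B

Adjusting effective dates: E missed the 60-day window (102 days after the deed), so its recording date stands.
D, as a real-property tax lien, has superpriority and ranks first.
Among the remaining liens, by effective date: A (May 11, 2016), C (August 2, 2017), B (May 24, 2018), F (July 18, 2019), E (October 1, 2019).
The subordination applies — B was senior to E — so B and E swap.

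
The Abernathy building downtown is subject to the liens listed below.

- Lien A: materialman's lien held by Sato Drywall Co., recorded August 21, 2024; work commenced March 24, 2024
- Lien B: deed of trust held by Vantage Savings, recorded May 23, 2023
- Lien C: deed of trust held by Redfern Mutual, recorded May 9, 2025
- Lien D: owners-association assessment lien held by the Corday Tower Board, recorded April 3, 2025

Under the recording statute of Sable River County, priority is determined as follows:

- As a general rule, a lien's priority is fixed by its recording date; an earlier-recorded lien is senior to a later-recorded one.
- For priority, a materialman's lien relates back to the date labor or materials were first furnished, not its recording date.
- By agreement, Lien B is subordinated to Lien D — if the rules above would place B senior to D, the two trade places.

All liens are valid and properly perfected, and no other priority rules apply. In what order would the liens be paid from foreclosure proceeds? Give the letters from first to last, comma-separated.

First, effective dates: A's effective date is March 24, 2024, when work began.
By effective date: B (May 23, 2023), A (March 24, 2024), D (April 3, 2025), C (May 9, 2025).
The subordination applies — B was senior to D — so B and D swap.

D, A, B, C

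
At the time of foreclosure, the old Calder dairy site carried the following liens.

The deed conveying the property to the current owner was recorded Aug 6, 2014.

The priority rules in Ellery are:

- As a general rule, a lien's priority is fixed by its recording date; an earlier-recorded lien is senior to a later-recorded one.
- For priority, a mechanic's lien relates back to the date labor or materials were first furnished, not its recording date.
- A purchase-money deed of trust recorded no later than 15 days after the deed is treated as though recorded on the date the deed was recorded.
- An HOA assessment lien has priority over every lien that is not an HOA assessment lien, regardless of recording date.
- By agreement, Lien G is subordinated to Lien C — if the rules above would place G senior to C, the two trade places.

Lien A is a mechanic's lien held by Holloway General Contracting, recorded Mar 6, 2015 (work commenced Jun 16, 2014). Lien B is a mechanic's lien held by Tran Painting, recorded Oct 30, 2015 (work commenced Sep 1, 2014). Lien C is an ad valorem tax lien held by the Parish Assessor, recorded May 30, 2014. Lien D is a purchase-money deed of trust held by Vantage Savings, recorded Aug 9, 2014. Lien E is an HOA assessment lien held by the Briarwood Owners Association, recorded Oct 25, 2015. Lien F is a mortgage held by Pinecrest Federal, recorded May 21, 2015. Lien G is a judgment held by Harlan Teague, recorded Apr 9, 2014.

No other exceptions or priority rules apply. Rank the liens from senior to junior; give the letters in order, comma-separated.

E, C, G, A, D, B, F

First, effective dates: A is treated as recorded Jun 16, 2014, the work-commencement date; B's effective date is Sep 1, 2014, when work began; D's effective date is the deed date, Aug 6, 2014.
As an HOA assessment lien, E is senior to every other lien.
Remaining liens by effective date: G (Apr 9, 2014), C (May 30, 2014), A (Jun 16, 2014), D (Aug 6, 2014), B (Sep 1, 2014), F (May 21, 2015).
G is senior to C before the subordination, so the two trade places.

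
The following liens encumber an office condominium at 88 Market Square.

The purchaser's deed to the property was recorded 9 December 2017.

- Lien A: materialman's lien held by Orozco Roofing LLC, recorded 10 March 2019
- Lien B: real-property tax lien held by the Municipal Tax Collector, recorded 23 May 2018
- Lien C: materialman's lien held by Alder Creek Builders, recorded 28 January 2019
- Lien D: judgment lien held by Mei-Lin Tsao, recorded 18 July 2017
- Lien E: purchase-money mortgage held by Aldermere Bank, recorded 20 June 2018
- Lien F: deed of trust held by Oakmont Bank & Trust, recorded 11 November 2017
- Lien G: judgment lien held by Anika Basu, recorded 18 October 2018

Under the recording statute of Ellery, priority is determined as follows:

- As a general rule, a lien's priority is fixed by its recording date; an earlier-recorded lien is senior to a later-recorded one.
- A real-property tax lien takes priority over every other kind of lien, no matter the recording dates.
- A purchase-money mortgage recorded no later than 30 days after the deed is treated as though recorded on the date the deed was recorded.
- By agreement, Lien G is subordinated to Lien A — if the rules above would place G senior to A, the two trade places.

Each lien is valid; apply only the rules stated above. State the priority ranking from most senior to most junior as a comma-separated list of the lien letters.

Adjusting effective dates: E was recorded 193 days after the deed — beyond 30 days — so no relation-back applies.
B is a real-property tax lien and takes priority over every other lien.
Among the remaining liens, by effective date: D (18 July 2017), F (11 November 2017), E (20 June 2018), G (18 October 2018), C (28 January 2019), A (10 March 2019).
G would otherwise be senior to A, so under the subordination agreement G and A exchange positions.

B, D, F, E, A, C, G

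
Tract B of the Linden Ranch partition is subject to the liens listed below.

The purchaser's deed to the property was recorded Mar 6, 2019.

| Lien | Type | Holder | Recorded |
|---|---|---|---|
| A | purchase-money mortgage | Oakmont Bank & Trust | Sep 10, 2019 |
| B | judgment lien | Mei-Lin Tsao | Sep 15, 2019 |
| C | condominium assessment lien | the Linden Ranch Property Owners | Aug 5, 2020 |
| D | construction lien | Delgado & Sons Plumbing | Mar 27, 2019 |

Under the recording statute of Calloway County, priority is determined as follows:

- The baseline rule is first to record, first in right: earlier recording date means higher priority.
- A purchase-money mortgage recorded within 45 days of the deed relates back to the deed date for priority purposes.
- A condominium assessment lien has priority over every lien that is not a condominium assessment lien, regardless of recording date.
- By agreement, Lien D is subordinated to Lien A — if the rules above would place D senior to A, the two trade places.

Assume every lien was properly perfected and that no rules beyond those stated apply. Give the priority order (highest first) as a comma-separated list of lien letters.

C, A, D, B

Effective dates: A was recorded 188 days after the deed — beyond 45 days — so no relation-back applies.
As a condominium assessment lien, C is senior to every other lien.
Remaining liens by effective date: D (Mar 27, 2019), A (Sep 10, 2019), B (Sep 15, 2019).
D is senior to A before the subordination, so the two trade places.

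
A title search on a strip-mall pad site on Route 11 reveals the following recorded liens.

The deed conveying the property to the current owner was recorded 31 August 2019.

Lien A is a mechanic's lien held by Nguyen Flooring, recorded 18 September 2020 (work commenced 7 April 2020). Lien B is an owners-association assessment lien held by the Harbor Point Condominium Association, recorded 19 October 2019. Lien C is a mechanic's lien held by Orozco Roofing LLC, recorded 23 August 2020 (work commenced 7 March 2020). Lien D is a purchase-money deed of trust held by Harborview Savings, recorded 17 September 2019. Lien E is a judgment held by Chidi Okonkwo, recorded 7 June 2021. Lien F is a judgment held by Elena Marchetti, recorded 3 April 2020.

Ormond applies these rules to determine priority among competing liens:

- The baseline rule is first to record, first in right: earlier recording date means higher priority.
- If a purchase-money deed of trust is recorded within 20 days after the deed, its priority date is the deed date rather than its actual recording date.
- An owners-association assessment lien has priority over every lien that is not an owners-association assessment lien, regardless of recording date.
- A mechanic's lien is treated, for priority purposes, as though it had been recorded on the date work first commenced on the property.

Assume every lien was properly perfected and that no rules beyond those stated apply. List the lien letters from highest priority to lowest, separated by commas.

B, D, C, F, A, E

Effective dates: A is treated as recorded 7 April 2020, the work-commencement date; C relates back to 7 March 2020 (work commenced); D was recorded within the 20-day window, so its effective date is the deed date 31 August 2019.
B is an owners-association assessment lien and takes priority over every other lien.
Remaining liens by effective date: D (31 August 2019), C (7 March 2020), F (3 April 2020), A (7 April 2020), E (7 June 2021).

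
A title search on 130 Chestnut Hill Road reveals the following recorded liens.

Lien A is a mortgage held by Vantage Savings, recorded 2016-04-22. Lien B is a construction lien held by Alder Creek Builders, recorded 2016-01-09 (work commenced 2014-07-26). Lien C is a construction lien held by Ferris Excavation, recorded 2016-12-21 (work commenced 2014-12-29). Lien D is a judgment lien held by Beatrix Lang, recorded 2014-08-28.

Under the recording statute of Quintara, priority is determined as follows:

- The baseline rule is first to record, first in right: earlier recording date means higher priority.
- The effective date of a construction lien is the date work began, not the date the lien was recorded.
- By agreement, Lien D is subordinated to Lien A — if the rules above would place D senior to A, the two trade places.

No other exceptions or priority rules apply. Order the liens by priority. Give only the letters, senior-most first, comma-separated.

Effective dates: B relates back to 2014-07-26 (work commenced); C's effective date is 2014-12-29, when work began.
Sorted by effective date: B (2014-07-26), D (2014-08-28), C (2014-12-29), A (2016-04-22).
D would otherwise be senior to A, so under the subordination agreement D and A exchange positions.

B, A, C, D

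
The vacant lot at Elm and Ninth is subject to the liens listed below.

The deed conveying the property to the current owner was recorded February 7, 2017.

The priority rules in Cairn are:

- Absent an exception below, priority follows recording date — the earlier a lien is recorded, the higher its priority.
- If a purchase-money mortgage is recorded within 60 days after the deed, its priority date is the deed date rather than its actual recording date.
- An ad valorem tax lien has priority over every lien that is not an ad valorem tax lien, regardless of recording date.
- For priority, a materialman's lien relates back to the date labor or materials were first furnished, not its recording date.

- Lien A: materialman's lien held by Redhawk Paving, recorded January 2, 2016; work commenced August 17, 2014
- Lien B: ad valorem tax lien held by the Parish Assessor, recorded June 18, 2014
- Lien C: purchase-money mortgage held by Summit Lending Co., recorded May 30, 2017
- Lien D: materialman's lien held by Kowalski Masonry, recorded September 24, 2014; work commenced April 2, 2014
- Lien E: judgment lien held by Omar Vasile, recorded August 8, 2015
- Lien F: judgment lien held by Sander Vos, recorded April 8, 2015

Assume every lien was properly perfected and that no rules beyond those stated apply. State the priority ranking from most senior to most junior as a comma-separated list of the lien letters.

First, effective dates: A's effective date is August 17, 2014, when work began; C was recorded 112 days after the deed, outside the 60-day window, so it keeps its recording date; D relates back to April 2, 2014 (work commenced).
B is an ad valorem tax lien, so it outranks all other liens regardless of date.
Remaining liens by effective date: D (April 2, 2014), A (August 17, 2014), F (April 8, 2015), E (August 8, 2015), C (May 30, 2017).

B, D, A, F, E, C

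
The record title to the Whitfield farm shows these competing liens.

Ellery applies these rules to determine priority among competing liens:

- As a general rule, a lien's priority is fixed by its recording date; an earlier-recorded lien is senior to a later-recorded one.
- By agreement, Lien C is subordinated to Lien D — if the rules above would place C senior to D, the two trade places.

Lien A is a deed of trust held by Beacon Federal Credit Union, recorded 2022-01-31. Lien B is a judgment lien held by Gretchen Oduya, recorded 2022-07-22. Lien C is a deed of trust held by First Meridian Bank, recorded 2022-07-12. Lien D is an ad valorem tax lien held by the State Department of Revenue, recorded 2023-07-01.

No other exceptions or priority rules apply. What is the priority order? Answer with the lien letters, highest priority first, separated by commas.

A, D, B, C

By effective date, earliest first: A (2022-01-31), C (2022-07-12), B (2022-07-22), D (2023-07-01).
C would otherwise be senior to D, so under the subordination agreement C and D exchange positions.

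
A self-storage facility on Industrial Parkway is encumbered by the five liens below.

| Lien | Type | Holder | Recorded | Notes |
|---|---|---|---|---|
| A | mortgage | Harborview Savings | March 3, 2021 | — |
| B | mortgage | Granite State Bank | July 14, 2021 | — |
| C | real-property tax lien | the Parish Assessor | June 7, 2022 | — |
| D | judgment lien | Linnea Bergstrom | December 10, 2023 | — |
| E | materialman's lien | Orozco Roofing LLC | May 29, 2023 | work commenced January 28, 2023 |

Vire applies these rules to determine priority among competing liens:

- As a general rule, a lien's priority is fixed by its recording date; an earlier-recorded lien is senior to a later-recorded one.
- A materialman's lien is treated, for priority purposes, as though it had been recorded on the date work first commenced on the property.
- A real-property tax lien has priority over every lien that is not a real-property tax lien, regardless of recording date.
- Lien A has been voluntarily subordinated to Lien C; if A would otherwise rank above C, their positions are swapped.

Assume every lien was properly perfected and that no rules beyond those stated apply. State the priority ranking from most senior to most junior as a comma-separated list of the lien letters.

Effective dates: E is treated as recorded January 28, 2023, the work-commencement date.
As a real-property tax lien, C is senior to every other lien.
The other liens, earliest effective date first: A (March 3, 2021), B (July 14, 2021), E (January 28, 2023), D (December 10, 2023).
A is already junior to C, so the subordination agreement changes nothing.

C, A, B, E, D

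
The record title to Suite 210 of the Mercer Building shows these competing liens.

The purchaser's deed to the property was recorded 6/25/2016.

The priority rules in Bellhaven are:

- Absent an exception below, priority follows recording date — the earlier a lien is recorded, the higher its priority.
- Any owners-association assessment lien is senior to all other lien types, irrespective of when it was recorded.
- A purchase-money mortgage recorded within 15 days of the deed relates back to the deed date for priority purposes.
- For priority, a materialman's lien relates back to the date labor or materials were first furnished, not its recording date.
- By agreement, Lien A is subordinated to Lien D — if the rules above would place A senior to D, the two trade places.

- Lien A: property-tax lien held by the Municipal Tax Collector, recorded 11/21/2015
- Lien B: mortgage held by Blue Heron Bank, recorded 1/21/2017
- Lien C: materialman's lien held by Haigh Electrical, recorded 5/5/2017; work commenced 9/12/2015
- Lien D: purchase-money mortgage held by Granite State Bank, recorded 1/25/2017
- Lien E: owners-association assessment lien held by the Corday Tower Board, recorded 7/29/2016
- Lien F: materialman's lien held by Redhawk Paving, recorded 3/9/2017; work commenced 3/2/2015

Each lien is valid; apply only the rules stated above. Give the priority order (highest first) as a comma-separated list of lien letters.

E, F, C, D, B, A

Effective dates: C's effective date is 9/12/2015, when work began; D missed the 15-day window (214 days after the deed), so its recording date stands; F relates back to 3/2/2015 (work commenced).
E is an owners-association assessment lien, so it outranks all other liens regardless of date.
Remaining liens by effective date: F (3/2/2015), C (9/12/2015), A (11/21/2015), B (1/21/2017), D (1/25/2017).
The subordination applies — A was senior to D — so A and D swap.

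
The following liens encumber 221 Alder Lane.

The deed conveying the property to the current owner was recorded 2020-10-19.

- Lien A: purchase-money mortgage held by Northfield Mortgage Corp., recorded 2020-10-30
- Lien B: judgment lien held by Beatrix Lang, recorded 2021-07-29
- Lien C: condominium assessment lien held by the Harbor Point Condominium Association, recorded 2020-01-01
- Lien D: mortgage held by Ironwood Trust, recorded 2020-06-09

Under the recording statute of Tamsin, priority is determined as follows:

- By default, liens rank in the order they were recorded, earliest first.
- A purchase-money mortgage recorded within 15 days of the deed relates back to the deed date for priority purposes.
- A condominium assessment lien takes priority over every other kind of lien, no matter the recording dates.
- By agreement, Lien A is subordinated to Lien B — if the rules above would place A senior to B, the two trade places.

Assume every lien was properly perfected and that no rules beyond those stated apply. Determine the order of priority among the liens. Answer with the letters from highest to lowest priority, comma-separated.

C, D, B, A

Effective dates: A relates back to the deed date 2020-10-19.
As a condominium assessment lien, C is senior to every other lien.
The other liens, earliest effective date first: D (2020-06-09), A (2020-10-19), B (2021-07-29).
A is senior to B before the subordination, so the two trade places.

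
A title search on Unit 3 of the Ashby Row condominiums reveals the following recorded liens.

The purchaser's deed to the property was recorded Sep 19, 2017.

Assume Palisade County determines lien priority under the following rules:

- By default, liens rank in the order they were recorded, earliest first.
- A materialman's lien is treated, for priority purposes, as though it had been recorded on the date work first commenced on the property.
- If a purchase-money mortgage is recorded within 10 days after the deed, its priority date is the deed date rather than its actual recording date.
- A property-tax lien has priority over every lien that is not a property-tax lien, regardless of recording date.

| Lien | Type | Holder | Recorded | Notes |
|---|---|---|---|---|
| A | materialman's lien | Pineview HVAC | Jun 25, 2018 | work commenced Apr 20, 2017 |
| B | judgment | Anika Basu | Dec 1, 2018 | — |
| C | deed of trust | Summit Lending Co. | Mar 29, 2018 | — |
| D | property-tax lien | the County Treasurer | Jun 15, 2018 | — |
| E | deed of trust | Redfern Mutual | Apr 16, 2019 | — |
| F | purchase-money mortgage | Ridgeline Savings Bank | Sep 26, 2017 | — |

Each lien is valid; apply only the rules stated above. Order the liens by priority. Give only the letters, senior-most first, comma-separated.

D, A, F, C, B, E

Effective dates after the stated exceptions: A is treated as recorded Apr 20, 2017, the work-commencement date; F was recorded within the 10-day window, so its effective date is the deed date Sep 19, 2017.
D, as a property-tax lien, has superpriority and ranks first.
The other liens, earliest effective date first: A (Apr 20, 2017), F (Sep 19, 2017), C (Mar 29, 2018), B (Dec 1, 2018), E (Apr 16, 2019).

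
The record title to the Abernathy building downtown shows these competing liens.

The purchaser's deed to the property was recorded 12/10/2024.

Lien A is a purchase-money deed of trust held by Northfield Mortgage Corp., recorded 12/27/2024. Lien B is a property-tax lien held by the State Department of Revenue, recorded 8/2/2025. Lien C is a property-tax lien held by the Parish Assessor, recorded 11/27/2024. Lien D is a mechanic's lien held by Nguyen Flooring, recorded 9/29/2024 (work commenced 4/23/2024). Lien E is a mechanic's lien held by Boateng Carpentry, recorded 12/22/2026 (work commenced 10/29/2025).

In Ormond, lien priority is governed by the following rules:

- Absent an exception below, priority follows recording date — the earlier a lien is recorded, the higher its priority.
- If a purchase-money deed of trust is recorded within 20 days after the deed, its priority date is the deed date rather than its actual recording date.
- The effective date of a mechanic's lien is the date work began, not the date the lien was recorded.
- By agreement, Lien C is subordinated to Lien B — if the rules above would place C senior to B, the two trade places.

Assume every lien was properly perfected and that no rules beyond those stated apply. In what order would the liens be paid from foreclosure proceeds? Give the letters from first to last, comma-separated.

Adjusting effective dates: A's effective date is the deed date, 12/10/2024; D relates back to 4/23/2024 (work commenced); E is treated as recorded 10/29/2025, the work-commencement date.
By effective date: D (4/23/2024), C (11/27/2024), A (12/10/2024), B (8/2/2025), E (10/29/2025).
C would otherwise be senior to B, so under the subordination agreement C and B exchange positions.

D, B, A, C, E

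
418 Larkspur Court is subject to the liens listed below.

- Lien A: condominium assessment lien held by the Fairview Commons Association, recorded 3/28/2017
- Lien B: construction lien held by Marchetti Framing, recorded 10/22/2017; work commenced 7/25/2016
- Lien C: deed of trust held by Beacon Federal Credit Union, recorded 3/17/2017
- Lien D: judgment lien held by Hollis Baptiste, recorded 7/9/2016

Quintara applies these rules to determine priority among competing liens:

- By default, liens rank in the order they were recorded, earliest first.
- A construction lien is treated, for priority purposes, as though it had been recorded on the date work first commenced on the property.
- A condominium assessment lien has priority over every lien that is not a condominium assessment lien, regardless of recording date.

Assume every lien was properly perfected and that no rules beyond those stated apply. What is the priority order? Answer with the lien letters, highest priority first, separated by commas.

Effective dates: B relates back to 7/25/2016 (work commenced).
A is a condominium assessment lien and takes priority over every other lien.
Ordering the rest by effective date: D (7/9/2016), B (7/25/2016), C (3/17/2017).

A, D, B, C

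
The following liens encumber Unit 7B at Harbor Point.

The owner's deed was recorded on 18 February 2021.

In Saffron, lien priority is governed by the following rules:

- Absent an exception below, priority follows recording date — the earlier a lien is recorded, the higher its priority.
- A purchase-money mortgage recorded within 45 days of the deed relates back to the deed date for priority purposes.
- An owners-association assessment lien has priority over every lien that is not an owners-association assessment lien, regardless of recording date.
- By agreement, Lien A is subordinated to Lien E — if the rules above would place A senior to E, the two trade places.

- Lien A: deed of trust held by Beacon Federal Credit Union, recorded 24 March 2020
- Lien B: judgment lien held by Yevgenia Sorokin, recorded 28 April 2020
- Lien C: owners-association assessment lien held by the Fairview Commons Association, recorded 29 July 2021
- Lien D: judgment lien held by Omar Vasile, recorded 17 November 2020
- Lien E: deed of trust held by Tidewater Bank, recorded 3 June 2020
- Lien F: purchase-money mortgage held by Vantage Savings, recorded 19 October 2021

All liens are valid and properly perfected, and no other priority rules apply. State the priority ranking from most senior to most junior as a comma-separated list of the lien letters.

C, E, B, A, D, F

Effective dates: F was recorded 243 days after the deed, outside the 45-day window, so it keeps its recording date.
C is an owners-association assessment lien and takes priority over every other lien.
Among the remaining liens, by effective date: A (24 March 2020), B (28 April 2020), E (3 June 2020), D (17 November 2020), F (19 October 2021).
A would otherwise be senior to E, so under the subordination agreement A and E exchange positions.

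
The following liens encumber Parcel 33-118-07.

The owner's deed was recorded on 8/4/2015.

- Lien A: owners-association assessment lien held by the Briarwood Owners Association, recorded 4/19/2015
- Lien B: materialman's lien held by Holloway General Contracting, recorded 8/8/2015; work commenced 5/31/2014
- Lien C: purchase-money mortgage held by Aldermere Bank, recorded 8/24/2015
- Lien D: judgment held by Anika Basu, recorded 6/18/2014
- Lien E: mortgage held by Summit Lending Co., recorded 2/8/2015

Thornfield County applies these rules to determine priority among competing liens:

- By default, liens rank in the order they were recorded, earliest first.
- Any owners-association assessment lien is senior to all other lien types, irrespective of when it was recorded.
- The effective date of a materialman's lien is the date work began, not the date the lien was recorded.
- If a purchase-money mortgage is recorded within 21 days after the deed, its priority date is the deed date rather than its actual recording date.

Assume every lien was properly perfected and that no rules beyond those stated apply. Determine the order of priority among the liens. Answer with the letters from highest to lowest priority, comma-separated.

Adjusting effective dates: B's effective date is 5/31/2014, when work began; C relates back to the deed date 8/4/2015.
A, as an owners-association assessment lien, has superpriority and ranks first.
Remaining liens by effective date: B (5/31/2014), D (6/18/2014), E (2/8/2015), C (8/4/2015).

A, B, D, E, C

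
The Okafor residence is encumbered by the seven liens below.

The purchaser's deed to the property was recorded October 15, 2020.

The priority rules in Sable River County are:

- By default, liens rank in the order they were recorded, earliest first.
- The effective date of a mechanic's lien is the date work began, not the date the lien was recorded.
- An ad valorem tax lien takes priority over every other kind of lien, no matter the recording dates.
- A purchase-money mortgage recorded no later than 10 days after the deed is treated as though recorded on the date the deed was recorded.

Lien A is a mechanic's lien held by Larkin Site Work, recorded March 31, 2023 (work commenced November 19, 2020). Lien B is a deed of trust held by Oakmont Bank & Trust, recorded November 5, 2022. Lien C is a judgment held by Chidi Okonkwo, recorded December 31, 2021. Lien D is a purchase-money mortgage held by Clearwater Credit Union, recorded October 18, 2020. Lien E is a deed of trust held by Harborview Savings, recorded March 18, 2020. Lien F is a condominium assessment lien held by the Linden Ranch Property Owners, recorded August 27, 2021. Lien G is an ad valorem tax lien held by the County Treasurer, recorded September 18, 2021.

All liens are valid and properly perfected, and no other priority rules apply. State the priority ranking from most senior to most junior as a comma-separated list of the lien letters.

G, E, D, A, F, C, B

Effective dates: A relates back to November 19, 2020 (work commenced); D relates back to the deed date October 15, 2020.
As an ad valorem tax lien, G is senior to every other lien.
Remaining liens by effective date: E (March 18, 2020), D (October 15, 2020), A (November 19, 2020), F (August 27, 2021), C (December 31, 2021), B (November 5, 2022).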